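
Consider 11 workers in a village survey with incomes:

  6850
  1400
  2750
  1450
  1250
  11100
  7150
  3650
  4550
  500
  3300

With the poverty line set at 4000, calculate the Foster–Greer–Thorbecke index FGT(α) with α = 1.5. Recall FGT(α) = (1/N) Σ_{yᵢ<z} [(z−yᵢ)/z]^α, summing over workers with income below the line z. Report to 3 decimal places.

Poor units: 500, 1250, 1400, 1450, 2750, 3300, 3650 (q = 7 of N = 11).
Relative gaps: (4000−500)/4000 = 0.8750; (4000−1250)/4000 = 0.6875; (4000−1400)/4000 = 0.6500; (4000−1450)/4000 = 0.6375; (4000−2750)/4000 = 0.3125; (4000−3300)/4000 = 0.1750; (4000−3650)/4000 = 0.0875.
Raised to α = 1.5: 0.81849; 0.57004; 0.52405; 0.50900; 0.17469; 0.07321; 0.02588.
Sum = 2.695366; FGT(1.5) = 2.695366 / 11 = 0.245.

0.245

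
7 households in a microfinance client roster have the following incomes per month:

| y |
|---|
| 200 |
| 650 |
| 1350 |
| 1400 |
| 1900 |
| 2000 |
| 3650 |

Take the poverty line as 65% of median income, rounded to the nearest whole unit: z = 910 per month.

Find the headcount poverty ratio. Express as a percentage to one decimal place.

28.6%

2 of the 7 households have income below 910.
H = 2/7 = 28.6%.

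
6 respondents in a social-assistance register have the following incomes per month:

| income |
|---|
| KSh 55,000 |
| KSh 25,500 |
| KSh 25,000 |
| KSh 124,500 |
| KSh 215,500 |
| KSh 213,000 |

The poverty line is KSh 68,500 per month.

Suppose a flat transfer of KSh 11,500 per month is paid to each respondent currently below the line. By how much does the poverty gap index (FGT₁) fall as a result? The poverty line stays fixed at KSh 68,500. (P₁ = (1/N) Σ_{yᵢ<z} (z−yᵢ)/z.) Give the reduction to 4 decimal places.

0.0839

Before: below the line — KSh 25,000, KSh 25,500, KSh 55,000; poverty gap index (FGT₁) = 0.243309.
After the KSh 11,500 transfer: below the line — KSh 36,500, KSh 37,000, KSh 66,500; poverty gap index (FGT₁) = 0.159367.
Reduction = 0.243309 − 0.159367 = 0.0839.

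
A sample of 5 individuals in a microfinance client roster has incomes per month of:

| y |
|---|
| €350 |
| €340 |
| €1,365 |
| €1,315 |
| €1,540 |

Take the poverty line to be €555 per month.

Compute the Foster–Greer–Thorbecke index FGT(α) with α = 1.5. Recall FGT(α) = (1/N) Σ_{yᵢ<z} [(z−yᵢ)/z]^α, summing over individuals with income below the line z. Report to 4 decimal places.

0.0931

Poor units: €340, €350 (q = 2 of N = 5).
Gap ratios (z−y)/z: (555−340)/555 = 0.3874; (555−350)/555 = 0.3694.
Raised to α = 1.5: 0.24111; 0.22449.
Sum = 0.465599; FGT(1.5) = 0.465599 / 5 = 0.0931.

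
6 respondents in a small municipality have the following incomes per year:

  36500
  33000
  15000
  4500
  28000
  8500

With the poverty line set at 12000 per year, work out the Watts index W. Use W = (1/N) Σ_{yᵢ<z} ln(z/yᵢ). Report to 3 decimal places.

0.221

Below z: 4500, 8500 (q = 2 of N = 6).
Log gaps: ln(12000/4500) = 0.9808; ln(12000/8500) = 0.3448.
W = 1.325670 / 6 = 0.221.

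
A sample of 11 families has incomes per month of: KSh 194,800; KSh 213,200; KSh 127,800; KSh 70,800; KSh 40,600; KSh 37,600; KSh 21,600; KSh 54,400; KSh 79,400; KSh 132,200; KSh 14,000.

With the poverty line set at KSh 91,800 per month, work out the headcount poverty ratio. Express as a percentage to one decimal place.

63.6%

7 of the 11 families have income below KSh 91,800.
H = 7/11 = 63.6%.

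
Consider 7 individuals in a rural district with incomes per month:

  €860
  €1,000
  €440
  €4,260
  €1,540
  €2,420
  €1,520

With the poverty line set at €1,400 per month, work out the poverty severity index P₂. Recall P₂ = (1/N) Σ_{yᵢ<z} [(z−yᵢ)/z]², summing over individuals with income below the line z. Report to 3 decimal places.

0.100

Poor units: €440, €860, €1,000 (q = 3 of N = 7).
Normalized shortfalls: (1400−440)/1400 = 0.6857; (1400−860)/1400 = 0.3857; (1400−1000)/1400 = 0.2857.
Squared: 0.4702; 0.1488; 0.0816.
Sum = 0.700612; P₂ = 0.700612 / 7 = 0.100.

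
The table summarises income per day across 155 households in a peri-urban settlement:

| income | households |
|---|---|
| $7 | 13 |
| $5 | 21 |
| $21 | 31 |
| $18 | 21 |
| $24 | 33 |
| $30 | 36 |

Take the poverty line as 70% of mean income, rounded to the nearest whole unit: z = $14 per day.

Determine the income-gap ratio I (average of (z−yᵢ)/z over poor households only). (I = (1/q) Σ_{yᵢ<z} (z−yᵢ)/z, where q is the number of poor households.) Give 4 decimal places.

Poor units: 21×$5, 13×$7 (q = 34 of N = 155).
Relative gaps: 0.6429 (×21), 0.5000 (×13); sum = 20.000000.
The income-gap ratio divides by q (the poor only): 20.000000 / 34 = 0.5882.

0.5882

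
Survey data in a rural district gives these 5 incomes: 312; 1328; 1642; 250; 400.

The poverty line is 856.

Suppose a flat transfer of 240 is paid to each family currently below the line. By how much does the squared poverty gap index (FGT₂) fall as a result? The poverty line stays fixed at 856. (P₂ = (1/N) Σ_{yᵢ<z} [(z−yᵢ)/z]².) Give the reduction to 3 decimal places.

0.163

Before: below the line — 250, 312, 400; squared poverty gap index (FGT₂) = 0.23777.
After the 240 transfer: below the line — 490, 552, 640; squared poverty gap index (FGT₂) = 0.07452.
Reduction = 0.23777 − 0.07452 = 0.163.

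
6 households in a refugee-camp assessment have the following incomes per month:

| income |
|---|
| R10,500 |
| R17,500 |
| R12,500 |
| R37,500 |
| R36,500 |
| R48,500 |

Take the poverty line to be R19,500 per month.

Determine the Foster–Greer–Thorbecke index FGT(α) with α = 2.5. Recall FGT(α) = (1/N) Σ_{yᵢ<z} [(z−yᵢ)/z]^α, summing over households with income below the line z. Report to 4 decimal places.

Below the line: R10,500, R12,500, R17,500 (q = 3 of N = 6).
Shortfall ratios: (19500−10500)/19500 = 0.4615; (19500−12500)/19500 = 0.3590; (19500−17500)/19500 = 0.1026.
Raised to α = 2.5: 0.14472; 0.07721; 0.00337.
Sum = 0.225293; FGT(2.5) = 0.225293 / 6 = 0.0375.

0.0375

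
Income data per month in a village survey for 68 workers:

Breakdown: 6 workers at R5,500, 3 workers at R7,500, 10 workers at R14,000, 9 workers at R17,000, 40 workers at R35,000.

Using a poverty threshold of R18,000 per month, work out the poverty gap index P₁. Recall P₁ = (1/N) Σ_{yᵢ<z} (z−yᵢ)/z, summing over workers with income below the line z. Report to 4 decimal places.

Poor units: 6×R5,500, 3×R7,500, 10×R14,000, 9×R17,000 (q = 28 of N = 68).
Shortfall ratios: (18000−5500)/18000 = 0.6944 (×6); (18000−7500)/18000 = 0.5833 (×3); (18000−14000)/18000 = 0.2222 (×10); (18000−17000)/18000 = 0.0556 (×9).
Σ = 8.638889. Dividing by the full population N = 68 gives P₁ = 0.1270.

0.1270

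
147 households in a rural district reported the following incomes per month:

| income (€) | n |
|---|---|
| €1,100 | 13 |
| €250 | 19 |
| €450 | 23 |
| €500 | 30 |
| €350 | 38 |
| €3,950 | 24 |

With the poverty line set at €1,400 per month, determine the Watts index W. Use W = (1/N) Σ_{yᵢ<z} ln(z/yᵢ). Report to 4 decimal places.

Below the line: 19×€250, 38×€350, 23×€450, 30×€500, 13×€1,100 (q = 123 of N = 147).
Log gaps: ln(1400/250) = 1.7228 (×19); ln(1400/350) = 1.3863 (×38); ln(1400/450) = 1.1350 (×23); ln(1400/500) = 1.0296 (×30); ln(1400/1100) = 0.2412 (×13).
W = 145.539979 / 147 = 0.9901.

0.9901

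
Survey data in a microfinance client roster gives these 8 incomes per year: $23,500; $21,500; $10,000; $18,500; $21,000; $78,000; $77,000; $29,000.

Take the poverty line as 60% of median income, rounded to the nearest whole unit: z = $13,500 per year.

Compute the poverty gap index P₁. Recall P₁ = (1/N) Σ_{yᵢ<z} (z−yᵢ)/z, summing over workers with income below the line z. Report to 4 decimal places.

0.0324

Below z: $10,000 (q = 1 of N = 8).
Normalized shortfalls: (13500−10000)/13500 = 0.2593.
Sum of shortfalls = 0.259259; P₁ averages over all N: 0.259259 / 8 = 0.0324.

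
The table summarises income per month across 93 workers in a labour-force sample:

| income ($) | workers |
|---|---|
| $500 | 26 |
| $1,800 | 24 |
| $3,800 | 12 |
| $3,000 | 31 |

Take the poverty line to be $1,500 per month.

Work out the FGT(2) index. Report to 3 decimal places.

Incomes under z: 26×$500 (q = 26 of N = 93).
Shortfall ratios: (1500−500)/1500 = 0.6667 (×26).
Squared: 0.4444 (×26).
Sum = 11.555556; P₂ = 11.555556 / 93 = 0.124.

0.124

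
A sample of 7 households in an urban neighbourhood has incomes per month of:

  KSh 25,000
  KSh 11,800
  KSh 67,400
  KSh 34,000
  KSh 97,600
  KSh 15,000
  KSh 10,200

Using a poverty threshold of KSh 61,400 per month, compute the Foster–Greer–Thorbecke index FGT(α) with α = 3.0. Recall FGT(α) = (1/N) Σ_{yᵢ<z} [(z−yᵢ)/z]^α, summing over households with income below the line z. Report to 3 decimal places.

0.262

Below z: KSh 10,200, KSh 11,800, KSh 15,000, KSh 25,000, KSh 34,000 (q = 5 of N = 7).
Relative gaps: (61400−10200)/61400 = 0.8339; (61400−11800)/61400 = 0.8078; (61400−15000)/61400 = 0.7557; (61400−25000)/61400 = 0.5928; (61400−34000)/61400 = 0.4463.
Raised to α = 3.0: 0.57984; 0.52716; 0.43157; 0.20835; 0.08887.
Sum = 1.835781; FGT(3.0) = 1.835781 / 7 = 0.262.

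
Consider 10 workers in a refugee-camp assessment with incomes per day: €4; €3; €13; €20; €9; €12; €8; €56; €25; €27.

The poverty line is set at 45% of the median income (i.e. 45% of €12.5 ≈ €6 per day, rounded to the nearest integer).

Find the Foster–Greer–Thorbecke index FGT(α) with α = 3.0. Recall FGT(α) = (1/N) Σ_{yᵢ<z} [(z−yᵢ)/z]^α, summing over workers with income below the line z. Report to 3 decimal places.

Poor units: €3, €4 (q = 2 of N = 10).
Relative gaps: (6−3)/6 = 0.5000; (6−4)/6 = 0.3333.
Raised to α = 3.0: 0.12500; 0.03704.
Sum = 0.162037; FGT(3.0) = 0.162037 / 10 = 0.016.

0.016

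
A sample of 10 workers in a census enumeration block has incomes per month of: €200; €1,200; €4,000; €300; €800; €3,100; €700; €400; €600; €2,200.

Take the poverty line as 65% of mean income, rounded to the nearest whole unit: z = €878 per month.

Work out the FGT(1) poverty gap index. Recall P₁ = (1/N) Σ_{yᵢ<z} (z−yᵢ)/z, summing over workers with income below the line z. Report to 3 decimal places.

Incomes under z: €200, €300, €400, €600, €700, €800 (q = 6 of N = 10).
Normalized shortfalls: (878−200)/878 = 0.7722; (878−300)/878 = 0.6583; (878−400)/878 = 0.5444; (878−600)/878 = 0.3166; (878−700)/878 = 0.2027; (878−800)/878 = 0.0888.
Σ = 2.583144. Dividing by the full population N = 10 gives P₁ = 0.258.

0.258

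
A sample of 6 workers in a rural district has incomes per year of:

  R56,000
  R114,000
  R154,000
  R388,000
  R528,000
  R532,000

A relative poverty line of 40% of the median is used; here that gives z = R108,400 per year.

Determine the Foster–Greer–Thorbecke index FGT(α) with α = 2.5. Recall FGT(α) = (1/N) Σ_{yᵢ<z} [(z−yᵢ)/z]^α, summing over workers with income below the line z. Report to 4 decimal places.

Incomes under z: R56,000 (q = 1 of N = 6).
Gap ratios (z−y)/z: (108400−56000)/108400 = 0.4834.
Raised to α = 2.5: 0.16246.
Sum = 0.162463; FGT(2.5) = 0.162463 / 6 = 0.0271.

0.0271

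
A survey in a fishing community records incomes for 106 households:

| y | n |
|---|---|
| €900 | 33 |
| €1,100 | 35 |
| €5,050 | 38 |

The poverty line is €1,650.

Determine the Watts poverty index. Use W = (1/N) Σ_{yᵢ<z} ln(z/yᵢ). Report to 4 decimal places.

0.3226

Below the line: 33×€900, 35×€1,100 (q = 68 of N = 106).
Log gaps: ln(1650/900) = 0.6061 (×33); ln(1650/1100) = 0.4055 (×35).
W = 34.193760 / 106 = 0.3226.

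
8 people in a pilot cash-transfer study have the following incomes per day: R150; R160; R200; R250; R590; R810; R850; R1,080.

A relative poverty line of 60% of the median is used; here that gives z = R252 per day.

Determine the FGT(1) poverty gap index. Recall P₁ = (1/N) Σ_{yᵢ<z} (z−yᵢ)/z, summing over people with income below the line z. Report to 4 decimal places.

0.1230

Incomes under z: R150, R160, R200, R250 (q = 4 of N = 8).
Shortfall ratios: (252−150)/252 = 0.4048; (252−160)/252 = 0.3651; (252−200)/252 = 0.2063; (252−250)/252 = 0.0079.
Σ = 0.984127. Dividing by the full population N = 8 gives P₁ = 0.1230.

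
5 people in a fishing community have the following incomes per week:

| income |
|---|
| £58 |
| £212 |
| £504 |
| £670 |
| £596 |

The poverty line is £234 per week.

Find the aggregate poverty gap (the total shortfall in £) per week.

£198

Below the line: £58, £212 (q = 2 of N = 5).
Individual gaps: 234−58 = 176; 234−212 = 22.
Aggregate gap = £198.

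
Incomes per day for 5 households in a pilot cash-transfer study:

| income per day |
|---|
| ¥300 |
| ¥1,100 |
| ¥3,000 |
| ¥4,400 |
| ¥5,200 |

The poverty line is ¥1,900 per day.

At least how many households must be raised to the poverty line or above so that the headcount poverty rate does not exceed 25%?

2 of the 5 households are poor, so H = 2/5 = 0.400.
A headcount ratio of at most 25% allows at most ⌊0.25 × 5⌋ = 1 poor households.
So at least 2 − 1 = 1 must be lifted.

1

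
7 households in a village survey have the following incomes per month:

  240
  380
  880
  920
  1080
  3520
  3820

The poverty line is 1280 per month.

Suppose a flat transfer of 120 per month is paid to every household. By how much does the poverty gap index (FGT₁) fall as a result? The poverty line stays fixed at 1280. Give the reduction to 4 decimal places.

Before: below the line — 240, 380, 880, 920, 1080; poverty gap index (FGT₁) = 0.323661.
After the 120 transfer: below the line — 360, 500, 1000, 1040, 1200; poverty gap index (FGT₁) = 0.256696.
Reduction = 0.323661 − 0.256696 = 0.0670.

0.0670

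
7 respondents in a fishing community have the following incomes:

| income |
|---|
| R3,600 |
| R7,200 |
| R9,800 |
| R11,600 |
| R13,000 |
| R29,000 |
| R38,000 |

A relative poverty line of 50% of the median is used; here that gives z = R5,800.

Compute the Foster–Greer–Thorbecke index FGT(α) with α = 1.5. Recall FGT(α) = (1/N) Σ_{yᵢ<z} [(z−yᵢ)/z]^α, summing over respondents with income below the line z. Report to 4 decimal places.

Poor units: R3,600 (q = 1 of N = 7).
Gap ratios (z−y)/z: (5800−3600)/5800 = 0.3793.
Raised to α = 1.5: 0.23361.
Sum = 0.233610; FGT(1.5) = 0.233610 / 7 = 0.0334.

0.0334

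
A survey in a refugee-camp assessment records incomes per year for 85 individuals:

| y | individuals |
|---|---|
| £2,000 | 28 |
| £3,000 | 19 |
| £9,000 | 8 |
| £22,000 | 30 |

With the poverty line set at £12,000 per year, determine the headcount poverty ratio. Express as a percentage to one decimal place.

64.7%

55 of the 85 individuals have income below £12,000.
H = 55/85 = 64.7%.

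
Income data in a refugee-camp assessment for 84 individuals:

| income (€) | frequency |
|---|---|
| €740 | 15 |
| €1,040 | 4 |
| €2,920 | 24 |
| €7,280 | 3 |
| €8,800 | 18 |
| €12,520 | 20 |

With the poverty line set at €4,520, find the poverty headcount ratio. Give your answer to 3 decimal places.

43 of the 84 individuals have income below €4,520.
H = 43/84 = 0.512.

0.512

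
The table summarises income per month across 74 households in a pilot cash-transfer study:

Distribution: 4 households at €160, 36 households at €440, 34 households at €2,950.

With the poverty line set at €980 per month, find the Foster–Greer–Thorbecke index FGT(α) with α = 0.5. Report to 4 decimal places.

0.4106

Incomes under z: 4×€160, 36×€440 (q = 40 of N = 74).
Relative gaps: (980−160)/980 = 0.8367 (×4); (980−440)/980 = 0.5510 (×36).
Raised to α = 0.5: 0.91473 (×4); 0.74231 (×36).
Sum = 30.381998; FGT(0.5) = 30.381998 / 74 = 0.4106.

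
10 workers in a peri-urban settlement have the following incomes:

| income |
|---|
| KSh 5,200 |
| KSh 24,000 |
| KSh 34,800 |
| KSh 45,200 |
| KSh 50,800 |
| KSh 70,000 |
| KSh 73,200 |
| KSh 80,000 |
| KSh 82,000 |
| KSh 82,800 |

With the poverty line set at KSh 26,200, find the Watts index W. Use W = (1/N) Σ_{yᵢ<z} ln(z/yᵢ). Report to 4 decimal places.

0.1705

Incomes under z: KSh 5,200, KSh 24,000 (q = 2 of N = 10).
Log shortfalls: ln(26200/5200) = 1.6171; ln(26200/24000) = 0.0877.
W = 1.704806 / 10 = 0.1705.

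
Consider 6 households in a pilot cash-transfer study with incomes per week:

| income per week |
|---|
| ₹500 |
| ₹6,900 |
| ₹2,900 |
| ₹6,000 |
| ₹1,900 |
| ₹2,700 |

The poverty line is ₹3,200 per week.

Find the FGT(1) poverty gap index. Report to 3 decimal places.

Incomes under z: ₹500, ₹1,900, ₹2,700, ₹2,900 (q = 4 of N = 6).
Normalized shortfalls: (3200−500)/3200 = 0.8438; (3200−1900)/3200 = 0.4062; (3200−2700)/3200 = 0.1562; (3200−2900)/3200 = 0.0938.
Σ = 1.500000. Dividing by the full population N = 6 gives P₁ = 0.250.

0.250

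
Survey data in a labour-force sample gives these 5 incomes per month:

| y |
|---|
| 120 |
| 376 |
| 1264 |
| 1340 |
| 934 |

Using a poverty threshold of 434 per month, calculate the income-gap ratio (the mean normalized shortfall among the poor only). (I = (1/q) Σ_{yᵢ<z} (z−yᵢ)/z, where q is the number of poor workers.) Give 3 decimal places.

Incomes under z: 120, 376 (q = 2 of N = 5).
Relative gaps: 0.7235, 0.1336; sum = 0.857143.
I averages over the q = 2 poor units only: 0.857143 / 2 = 0.429.

0.429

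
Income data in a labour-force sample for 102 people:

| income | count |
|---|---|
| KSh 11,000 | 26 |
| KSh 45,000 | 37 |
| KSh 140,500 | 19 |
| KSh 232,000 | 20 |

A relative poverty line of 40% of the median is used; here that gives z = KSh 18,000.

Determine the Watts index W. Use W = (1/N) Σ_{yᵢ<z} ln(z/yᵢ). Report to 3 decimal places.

0.126

Incomes under z: 26×KSh 11,000 (q = 26 of N = 102).
Log shortfalls: ln(18000/11000) = 0.4925 (×26).
W = 12.804389 / 102 = 0.126.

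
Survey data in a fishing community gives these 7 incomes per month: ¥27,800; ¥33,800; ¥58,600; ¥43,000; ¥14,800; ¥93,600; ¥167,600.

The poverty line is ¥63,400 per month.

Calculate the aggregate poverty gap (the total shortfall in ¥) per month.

Incomes under z: ¥14,800, ¥27,800, ¥33,800, ¥43,000, ¥58,600 (q = 5 of N = 7).
Individual gaps: 63400−14800 = 48600; 63400−27800 = 35600; 63400−33800 = 29600; 63400−43000 = 20400; 63400−58600 = 4800.
Aggregate gap = ¥139,000.

¥139,000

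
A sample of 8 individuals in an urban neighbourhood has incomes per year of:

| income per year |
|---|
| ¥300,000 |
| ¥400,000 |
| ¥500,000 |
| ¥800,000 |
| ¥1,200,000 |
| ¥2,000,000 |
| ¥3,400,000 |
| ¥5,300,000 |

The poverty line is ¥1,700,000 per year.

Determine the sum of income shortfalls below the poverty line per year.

¥5,300,000

Below the line: ¥300,000, ¥400,000, ¥500,000, ¥800,000, ¥1,200,000 (q = 5 of N = 8).
Individual gaps: 1700000−300000 = 1400000; 1700000−400000 = 1300000; 1700000−500000 = 1200000; 1700000−800000 = 900000; 1700000−1200000 = 500000.
Aggregate gap = ¥5,300,000.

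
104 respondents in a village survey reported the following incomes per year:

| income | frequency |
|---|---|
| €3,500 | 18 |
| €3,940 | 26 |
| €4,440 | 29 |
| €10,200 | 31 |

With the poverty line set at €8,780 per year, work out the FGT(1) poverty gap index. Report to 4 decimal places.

Below z: 18×€3,500, 26×€3,940, 29×€4,440 (q = 73 of N = 104).
Shortfall ratios: (8780−3500)/8780 = 0.6014 (×18); (8780−3940)/8780 = 0.5513 (×26); (8780−4440)/8780 = 0.4943 (×29).
Sum of shortfalls = 39.492027; P₁ averages over all N: 39.492027 / 104 = 0.3797.

0.3797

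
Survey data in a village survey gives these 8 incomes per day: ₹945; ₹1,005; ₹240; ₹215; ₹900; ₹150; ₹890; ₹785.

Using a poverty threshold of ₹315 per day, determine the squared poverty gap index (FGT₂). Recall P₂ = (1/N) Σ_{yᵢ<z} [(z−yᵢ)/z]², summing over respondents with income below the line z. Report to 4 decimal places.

Incomes under z: ₹150, ₹215, ₹240 (q = 3 of N = 8).
Relative gaps: (315−150)/315 = 0.5238; (315−215)/315 = 0.3175; (315−240)/315 = 0.2381.
Squared: 0.2744; 0.1008; 0.0567.
Sum = 0.431847; P₂ = 0.431847 / 8 = 0.0540.

0.0540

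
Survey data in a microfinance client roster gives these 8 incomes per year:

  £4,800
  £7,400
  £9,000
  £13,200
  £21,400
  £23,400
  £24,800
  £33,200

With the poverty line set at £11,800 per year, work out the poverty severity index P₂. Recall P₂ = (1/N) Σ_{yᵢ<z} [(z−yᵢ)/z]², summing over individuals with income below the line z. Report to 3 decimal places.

0.068

Incomes under z: £4,800, £7,400, £9,000 (q = 3 of N = 8).
Relative gaps: (11800−4800)/11800 = 0.5932; (11800−7400)/11800 = 0.3729; (11800−9000)/11800 = 0.2373.
Squared: 0.3519; 0.1390; 0.0563.
Sum = 0.547257; P₂ = 0.547257 / 8 = 0.068.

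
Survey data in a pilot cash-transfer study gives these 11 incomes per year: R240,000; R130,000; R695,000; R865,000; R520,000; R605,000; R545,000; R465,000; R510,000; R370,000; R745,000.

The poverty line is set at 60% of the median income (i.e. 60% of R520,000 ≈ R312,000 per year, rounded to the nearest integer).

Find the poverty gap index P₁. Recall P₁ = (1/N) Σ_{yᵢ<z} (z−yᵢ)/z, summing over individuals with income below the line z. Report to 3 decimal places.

Below the line: R130,000, R240,000 (q = 2 of N = 11).
Shortfall ratios: (312000−130000)/312000 = 0.5833; (312000−240000)/312000 = 0.2308.
Σ = 0.814103. Dividing by the full population N = 11 gives P₁ = 0.074.

0.074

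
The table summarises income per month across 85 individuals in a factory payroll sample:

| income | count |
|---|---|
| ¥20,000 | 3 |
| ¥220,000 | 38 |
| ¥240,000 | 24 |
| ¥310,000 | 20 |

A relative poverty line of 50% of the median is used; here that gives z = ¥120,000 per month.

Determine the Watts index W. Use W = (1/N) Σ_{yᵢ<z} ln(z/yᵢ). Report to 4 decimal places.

0.0632

Poor units: 3×¥20,000 (q = 3 of N = 85).
Log shortfalls: ln(120000/20000) = 1.7918 (×3).
W = 5.375278 / 85 = 0.0632.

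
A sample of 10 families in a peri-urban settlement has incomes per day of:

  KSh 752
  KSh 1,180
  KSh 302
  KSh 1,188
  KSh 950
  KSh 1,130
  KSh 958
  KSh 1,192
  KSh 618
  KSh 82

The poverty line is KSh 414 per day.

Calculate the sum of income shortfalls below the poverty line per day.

KSh 444

Below z: KSh 82, KSh 302 (q = 2 of N = 10).
Individual gaps: 414−82 = 332; 414−302 = 112.
Aggregate gap = KSh 444.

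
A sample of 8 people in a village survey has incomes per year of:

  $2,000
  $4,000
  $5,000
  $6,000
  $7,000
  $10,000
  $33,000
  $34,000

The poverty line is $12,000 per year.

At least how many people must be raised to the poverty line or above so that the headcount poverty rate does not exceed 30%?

4

Currently q = 6 of N = 8 are below the line (H = 0.750).
A headcount ratio of at most 30% allows at most ⌊0.30 × 8⌋ = 2 poor people.
So at least 6 − 2 = 4 must be lifted.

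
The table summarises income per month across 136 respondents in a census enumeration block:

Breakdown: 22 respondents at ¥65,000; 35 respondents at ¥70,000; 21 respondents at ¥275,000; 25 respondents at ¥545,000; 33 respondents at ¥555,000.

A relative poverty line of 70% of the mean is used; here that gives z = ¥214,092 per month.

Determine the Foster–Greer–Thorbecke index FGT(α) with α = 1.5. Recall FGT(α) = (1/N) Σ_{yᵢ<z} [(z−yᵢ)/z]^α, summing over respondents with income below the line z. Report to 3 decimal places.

0.236

Incomes under z: 22×¥65,000, 35×¥70,000 (q = 57 of N = 136).
Normalized shortfalls: (214092−65000)/214092 = 0.6964 (×22); (214092−70000)/214092 = 0.6730 (×35).
Raised to α = 1.5: 0.58114 (×22); 0.55215 (×35).
Sum = 32.110424; FGT(1.5) = 32.110424 / 136 = 0.236.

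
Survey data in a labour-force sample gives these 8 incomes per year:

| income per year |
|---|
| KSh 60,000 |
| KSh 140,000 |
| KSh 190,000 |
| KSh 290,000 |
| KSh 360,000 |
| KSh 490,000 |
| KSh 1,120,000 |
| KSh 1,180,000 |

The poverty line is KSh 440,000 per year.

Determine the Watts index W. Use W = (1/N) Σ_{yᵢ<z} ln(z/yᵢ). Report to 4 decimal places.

Incomes under z: KSh 60,000, KSh 140,000, KSh 190,000, KSh 290,000, KSh 360,000 (q = 5 of N = 8).
Log shortfalls: ln(440000/60000) = 1.9924; ln(440000/140000) = 1.1451; ln(440000/190000) = 0.8398; ln(440000/290000) = 0.4169; ln(440000/360000) = 0.2007.
W = 4.594878 / 8 = 0.5744.

0.5744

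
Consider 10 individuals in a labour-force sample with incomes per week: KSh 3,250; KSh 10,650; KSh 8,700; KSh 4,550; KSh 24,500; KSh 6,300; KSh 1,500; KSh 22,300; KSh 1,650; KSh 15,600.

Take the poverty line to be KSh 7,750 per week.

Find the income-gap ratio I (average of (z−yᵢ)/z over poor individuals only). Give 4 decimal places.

Below z: KSh 1,500, KSh 1,650, KSh 3,250, KSh 4,550, KSh 6,300 (q = 5 of N = 10).
Relative gaps: 0.8065, 0.7871, 0.5806, 0.4129, 0.1871; sum = 2.774194.
The income-gap ratio divides by q (the poor only): 2.774194 / 5 = 0.5548.

0.5548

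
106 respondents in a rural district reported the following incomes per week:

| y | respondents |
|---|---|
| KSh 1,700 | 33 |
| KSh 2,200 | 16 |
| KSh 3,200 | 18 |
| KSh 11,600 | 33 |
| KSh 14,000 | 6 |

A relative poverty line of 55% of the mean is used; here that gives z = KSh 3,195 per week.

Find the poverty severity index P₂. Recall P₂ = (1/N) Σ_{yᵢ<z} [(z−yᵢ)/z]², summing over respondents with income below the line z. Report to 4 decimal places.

0.0828

Incomes under z: 33×KSh 1,700, 16×KSh 2,200 (q = 49 of N = 106).
Relative gaps: (3195−1700)/3195 = 0.4679 (×33); (3195−2200)/3195 = 0.3114 (×16).
Squared: 0.2189 (×33); 0.0970 (×16).
Sum = 8.777038; P₂ = 8.777038 / 106 = 0.0828.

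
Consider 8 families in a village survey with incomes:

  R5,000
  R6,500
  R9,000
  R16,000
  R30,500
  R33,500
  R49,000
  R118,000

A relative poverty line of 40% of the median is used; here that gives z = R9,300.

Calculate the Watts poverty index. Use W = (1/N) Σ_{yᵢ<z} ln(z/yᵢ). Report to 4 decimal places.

Below z: R5,000, R6,500, R9,000 (q = 3 of N = 8).
Log shortfalls: ln(9300/5000) = 0.6206; ln(9300/6500) = 0.3582; ln(9300/9000) = 0.0328.
W = 1.011579 / 8 = 0.1264.

0.1264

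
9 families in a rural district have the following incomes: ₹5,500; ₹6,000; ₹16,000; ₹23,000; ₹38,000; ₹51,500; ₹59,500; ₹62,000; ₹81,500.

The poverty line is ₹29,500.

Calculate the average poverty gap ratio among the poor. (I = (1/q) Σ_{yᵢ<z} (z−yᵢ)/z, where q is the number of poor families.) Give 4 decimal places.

0.5720

Incomes under z: ₹5,500, ₹6,000, ₹16,000, ₹23,000 (q = 4 of N = 9).
Shortfall ratios (z−y)/z: 0.8136, 0.7966, 0.4576, 0.2203; sum = 2.288136.
I averages over the q = 4 poor units only: 2.288136 / 4 = 0.5720.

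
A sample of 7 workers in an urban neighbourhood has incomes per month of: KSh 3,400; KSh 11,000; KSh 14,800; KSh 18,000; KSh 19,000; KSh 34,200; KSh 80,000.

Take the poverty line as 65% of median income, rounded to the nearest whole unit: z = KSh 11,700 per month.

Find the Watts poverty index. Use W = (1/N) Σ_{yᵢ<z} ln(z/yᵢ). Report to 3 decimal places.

0.185

Below z: KSh 3,400, KSh 11,000 (q = 2 of N = 7).
Log shortfalls: ln(11700/3400) = 1.2358; ln(11700/11000) = 0.0617.
W = 1.297507 / 7 = 0.185.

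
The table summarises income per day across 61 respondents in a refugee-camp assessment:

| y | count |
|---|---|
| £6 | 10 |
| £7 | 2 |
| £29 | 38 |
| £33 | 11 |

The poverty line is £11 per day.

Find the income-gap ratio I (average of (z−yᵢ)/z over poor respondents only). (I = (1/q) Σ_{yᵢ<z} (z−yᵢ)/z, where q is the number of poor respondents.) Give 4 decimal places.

Poor units: 10×£6, 2×£7 (q = 12 of N = 61).
Shortfall ratios (z−y)/z: 0.4545 (×10), 0.3636 (×2); sum = 5.272727.
The income-gap ratio divides by q (the poor only): 5.272727 / 12 = 0.4394.

0.4394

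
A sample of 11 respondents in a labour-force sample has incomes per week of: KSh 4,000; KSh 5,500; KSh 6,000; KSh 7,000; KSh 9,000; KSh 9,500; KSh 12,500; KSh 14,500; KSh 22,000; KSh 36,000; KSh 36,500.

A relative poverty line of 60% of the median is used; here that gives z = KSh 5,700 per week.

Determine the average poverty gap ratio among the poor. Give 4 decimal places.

Below z: KSh 4,000, KSh 5,500 (q = 2 of N = 11).
Relative gaps: 0.2982, 0.0351; sum = 0.333333.
I averages over the q = 2 poor units only: 0.333333 / 2 = 0.1667.

0.1667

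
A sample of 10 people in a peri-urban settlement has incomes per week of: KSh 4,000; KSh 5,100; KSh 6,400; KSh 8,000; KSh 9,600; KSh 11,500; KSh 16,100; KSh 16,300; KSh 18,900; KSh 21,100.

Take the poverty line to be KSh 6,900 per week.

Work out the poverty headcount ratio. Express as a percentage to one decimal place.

30.0%

3 of the 10 people have income below KSh 6,900.
H = 3/10 = 30.0%.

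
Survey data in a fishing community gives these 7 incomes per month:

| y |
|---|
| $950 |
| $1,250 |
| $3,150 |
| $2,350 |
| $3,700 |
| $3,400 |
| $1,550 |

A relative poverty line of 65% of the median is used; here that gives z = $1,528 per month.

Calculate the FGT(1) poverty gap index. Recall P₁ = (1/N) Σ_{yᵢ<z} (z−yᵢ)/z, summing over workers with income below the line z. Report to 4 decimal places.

Poor units: $950, $1,250 (q = 2 of N = 7).
Shortfall ratios: (1528−950)/1528 = 0.3783; (1528−1250)/1528 = 0.1819.
Sum of shortfalls = 0.560209; P₁ averages over all N: 0.560209 / 7 = 0.0800.

0.0800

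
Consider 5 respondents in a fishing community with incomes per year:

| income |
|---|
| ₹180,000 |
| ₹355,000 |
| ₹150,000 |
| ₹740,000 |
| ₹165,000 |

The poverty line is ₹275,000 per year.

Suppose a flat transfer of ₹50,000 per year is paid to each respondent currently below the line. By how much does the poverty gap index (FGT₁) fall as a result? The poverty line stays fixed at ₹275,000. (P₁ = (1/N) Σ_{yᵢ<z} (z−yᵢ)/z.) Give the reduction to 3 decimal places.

Before: below the line — ₹150,000, ₹165,000, ₹180,000; poverty gap index (FGT₁) = 0.24000.
After the ₹50,000 transfer: below the line — ₹200,000, ₹215,000, ₹230,000; poverty gap index (FGT₁) = 0.13091.
Reduction = 0.24000 − 0.13091 = 0.109.

0.109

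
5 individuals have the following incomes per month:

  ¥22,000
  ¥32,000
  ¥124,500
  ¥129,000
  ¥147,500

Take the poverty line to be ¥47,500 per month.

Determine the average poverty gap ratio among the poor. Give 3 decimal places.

Poor units: ¥22,000, ¥32,000 (q = 2 of N = 5).
Relative gaps: 0.5368, 0.3263; sum = 0.863158.
I averages over the q = 2 poor units only: 0.863158 / 2 = 0.432.

0.432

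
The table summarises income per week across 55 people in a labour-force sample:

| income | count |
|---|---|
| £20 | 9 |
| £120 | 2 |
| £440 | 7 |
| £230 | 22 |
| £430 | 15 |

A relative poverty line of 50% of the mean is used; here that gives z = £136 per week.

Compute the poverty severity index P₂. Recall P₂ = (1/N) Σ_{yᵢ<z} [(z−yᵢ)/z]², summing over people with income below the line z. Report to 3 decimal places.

Incomes under z: 9×£20, 2×£120 (q = 11 of N = 55).
Normalized shortfalls: (136−20)/136 = 0.8529 (×9); (136−120)/136 = 0.1176 (×2).
Squared: 0.7275 (×9); 0.0138 (×2).
Sum = 6.575260; P₂ = 6.575260 / 55 = 0.120.

0.120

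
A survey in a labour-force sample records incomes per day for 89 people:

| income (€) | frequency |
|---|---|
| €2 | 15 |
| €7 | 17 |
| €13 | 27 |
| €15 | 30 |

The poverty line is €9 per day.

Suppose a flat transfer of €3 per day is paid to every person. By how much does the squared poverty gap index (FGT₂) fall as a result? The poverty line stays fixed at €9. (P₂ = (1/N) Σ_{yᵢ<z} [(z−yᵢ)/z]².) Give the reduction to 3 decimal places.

Before: below the line — 15×€2, 17×€7; squared poverty gap index (FGT₂) = 0.11139.
After the €3 transfer: below the line — 15×€5; squared poverty gap index (FGT₂) = 0.03329.
Reduction = 0.11139 − 0.03329 = 0.078.

0.078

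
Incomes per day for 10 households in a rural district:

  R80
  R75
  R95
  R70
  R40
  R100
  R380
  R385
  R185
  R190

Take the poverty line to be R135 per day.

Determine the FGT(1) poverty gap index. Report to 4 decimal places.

0.2593

Below the line: R40, R70, R75, R80, R95, R100 (q = 6 of N = 10).
Normalized shortfalls: (135−40)/135 = 0.7037; (135−70)/135 = 0.4815; (135−75)/135 = 0.4444; (135−80)/135 = 0.4074; (135−95)/135 = 0.2963; (135−100)/135 = 0.2593.
Σ = 2.592593. Dividing by the full population N = 10 gives P₁ = 0.2593.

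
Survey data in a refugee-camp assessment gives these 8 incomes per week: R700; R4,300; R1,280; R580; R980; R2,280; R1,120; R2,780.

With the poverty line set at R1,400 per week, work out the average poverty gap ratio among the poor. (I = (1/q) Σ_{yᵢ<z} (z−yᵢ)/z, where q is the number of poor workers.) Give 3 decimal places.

0.334

Incomes under z: R580, R700, R980, R1,120, R1,280 (q = 5 of N = 8).
Relative gaps: 0.5857, 0.5000, 0.3000, 0.2000, 0.0857; sum = 1.671429.
The income-gap ratio divides by q (the poor only): 1.671429 / 5 = 0.334.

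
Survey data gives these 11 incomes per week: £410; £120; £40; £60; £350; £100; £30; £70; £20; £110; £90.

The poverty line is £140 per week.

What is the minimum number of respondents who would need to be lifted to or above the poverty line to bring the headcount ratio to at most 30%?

6

Currently q = 9 of N = 11 are below the line (H = 0.818).
A headcount ratio of at most 30% allows at most ⌊0.30 × 11⌋ = 3 poor respondents.
So at least 9 − 3 = 6 must be lifted.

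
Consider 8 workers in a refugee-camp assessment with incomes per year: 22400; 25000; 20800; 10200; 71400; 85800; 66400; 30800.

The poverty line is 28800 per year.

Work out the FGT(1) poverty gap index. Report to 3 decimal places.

0.160

Poor units: 10200, 20800, 22400, 25000 (q = 4 of N = 8).
Shortfall ratios: (28800−10200)/28800 = 0.6458; (28800−20800)/28800 = 0.2778; (28800−22400)/28800 = 0.2222; (28800−25000)/28800 = 0.1319.
Σ = 1.277778. Dividing by the full population N = 8 gives P₁ = 0.160.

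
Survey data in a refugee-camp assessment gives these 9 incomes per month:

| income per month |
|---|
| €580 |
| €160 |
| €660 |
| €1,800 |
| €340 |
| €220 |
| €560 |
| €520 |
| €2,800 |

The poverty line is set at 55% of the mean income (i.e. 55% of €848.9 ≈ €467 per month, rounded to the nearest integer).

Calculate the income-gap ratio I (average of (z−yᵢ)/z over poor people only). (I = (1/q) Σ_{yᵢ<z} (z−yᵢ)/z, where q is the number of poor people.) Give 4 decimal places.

Below z: €160, €220, €340 (q = 3 of N = 9).
Relative gaps: 0.6574, 0.5289, 0.2719; sum = 1.458244.
The income-gap ratio divides by q (the poor only): 1.458244 / 3 = 0.4861.

0.4861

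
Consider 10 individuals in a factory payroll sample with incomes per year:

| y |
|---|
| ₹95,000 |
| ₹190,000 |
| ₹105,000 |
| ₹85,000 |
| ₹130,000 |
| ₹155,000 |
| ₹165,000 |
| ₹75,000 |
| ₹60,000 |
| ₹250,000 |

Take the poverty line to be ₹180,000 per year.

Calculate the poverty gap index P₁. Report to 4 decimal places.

0.3167

Poor units: ₹60,000, ₹75,000, ₹85,000, ₹95,000, ₹105,000, ₹130,000, ₹155,000, ₹165,000 (q = 8 of N = 10).
Shortfall ratios: (180000−60000)/180000 = 0.6667; (180000−75000)/180000 = 0.5833; (180000−85000)/180000 = 0.5278; (180000−95000)/180000 = 0.4722; (180000−105000)/180000 = 0.4167; (180000−130000)/180000 = 0.2778; (180000−155000)/180000 = 0.1389; (180000−165000)/180000 = 0.0833.
Σ = 3.166667. Dividing by the full population N = 10 gives P₁ = 0.3167.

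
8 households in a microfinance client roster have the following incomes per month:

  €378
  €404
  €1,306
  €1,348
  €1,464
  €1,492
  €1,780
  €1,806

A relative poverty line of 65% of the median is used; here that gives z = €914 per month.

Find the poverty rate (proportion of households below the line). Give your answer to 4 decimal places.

2 of the 8 households have income below €914.
H = 2/8 = 0.2500.

0.2500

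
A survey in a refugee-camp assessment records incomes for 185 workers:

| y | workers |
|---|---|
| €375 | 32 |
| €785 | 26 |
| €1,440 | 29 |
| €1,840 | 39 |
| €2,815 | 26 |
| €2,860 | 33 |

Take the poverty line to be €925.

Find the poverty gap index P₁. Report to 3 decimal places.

Below z: 32×€375, 26×€785 (q = 58 of N = 185).
Relative gaps: (925−375)/925 = 0.5946 (×32); (925−785)/925 = 0.1514 (×26).
Σ = 22.962162. Dividing by the full population N = 185 gives P₁ = 0.124.

0.124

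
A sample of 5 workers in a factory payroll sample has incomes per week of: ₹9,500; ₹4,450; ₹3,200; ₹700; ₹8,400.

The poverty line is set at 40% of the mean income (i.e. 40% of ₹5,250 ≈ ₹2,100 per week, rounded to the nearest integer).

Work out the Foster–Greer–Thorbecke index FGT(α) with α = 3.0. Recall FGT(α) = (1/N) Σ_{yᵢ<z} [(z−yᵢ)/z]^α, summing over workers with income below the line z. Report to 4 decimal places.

Below the line: ₹700 (q = 1 of N = 5).
Relative gaps: (2100−700)/2100 = 0.6667.
Raised to α = 3.0: 0.29630.
Sum = 0.296296; FGT(3.0) = 0.296296 / 5 = 0.0593.

0.0593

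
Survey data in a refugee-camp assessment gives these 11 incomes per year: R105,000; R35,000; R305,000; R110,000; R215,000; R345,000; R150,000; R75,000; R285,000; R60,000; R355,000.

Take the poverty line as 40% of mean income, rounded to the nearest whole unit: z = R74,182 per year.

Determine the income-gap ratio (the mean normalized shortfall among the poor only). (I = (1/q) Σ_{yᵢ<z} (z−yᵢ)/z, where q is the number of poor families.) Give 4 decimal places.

0.3597

Incomes under z: R35,000, R60,000 (q = 2 of N = 11).
Shortfall ratios (z−y)/z: 0.5282, 0.1912; sum = 0.719366.
The income-gap ratio divides by q (the poor only): 0.719366 / 2 = 0.3597.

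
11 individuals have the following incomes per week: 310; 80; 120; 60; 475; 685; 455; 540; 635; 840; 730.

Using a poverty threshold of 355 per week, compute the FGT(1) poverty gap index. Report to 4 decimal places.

Below the line: 60, 80, 120, 310 (q = 4 of N = 11).
Normalized shortfalls: (355−60)/355 = 0.8310; (355−80)/355 = 0.7746; (355−120)/355 = 0.6620; (355−310)/355 = 0.1268.
Σ = 2.394366. Dividing by the full population N = 11 gives P₁ = 0.2177.

0.2177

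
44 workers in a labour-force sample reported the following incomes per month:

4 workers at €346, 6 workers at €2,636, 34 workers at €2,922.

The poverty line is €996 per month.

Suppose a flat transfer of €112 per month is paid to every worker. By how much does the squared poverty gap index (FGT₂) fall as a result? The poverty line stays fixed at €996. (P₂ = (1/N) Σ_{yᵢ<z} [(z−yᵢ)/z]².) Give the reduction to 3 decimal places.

0.012

Before: below the line — 4×€346; squared poverty gap index (FGT₂) = 0.03872.
After the €112 transfer: below the line — 4×€458; squared poverty gap index (FGT₂) = 0.02652.
Reduction = 0.03872 − 0.02652 = 0.012.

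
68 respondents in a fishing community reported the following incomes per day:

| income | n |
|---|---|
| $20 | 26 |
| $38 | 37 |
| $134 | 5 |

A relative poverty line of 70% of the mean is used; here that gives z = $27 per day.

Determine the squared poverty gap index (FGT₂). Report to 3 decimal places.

Poor units: 26×$20 (q = 26 of N = 68).
Gap ratios (z−y)/z: (27−20)/27 = 0.2593 (×26).
Squared: 0.0672 (×26).
Sum = 1.747599; P₂ = 1.747599 / 68 = 0.026.

0.026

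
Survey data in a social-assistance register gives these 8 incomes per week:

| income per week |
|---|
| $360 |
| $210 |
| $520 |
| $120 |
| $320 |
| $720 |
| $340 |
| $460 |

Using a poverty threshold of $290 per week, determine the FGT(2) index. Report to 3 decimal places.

Below the line: $120, $210 (q = 2 of N = 8).
Normalized shortfalls: (290−120)/290 = 0.5862; (290−210)/290 = 0.2759.
Squared: 0.3436; 0.0761.
Sum = 0.419738; P₂ = 0.419738 / 8 = 0.052.

0.052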